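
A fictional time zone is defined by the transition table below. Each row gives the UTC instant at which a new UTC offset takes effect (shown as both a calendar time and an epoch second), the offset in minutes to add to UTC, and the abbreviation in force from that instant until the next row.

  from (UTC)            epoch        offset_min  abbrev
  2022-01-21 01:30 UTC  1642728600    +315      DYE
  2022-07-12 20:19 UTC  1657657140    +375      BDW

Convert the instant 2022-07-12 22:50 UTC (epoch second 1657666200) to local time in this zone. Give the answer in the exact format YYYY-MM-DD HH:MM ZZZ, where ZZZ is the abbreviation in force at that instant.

2022-07-13 05:05 BDW

Query: 2022-07-12 22:50 UTC
Rule 2/2 (BDW, +06:15): 2022-07-12 20:19 UTC ≤ query < +∞
22·60 + 50 + 375 = 1745 min
1745 = 1·1440 + 305; 305 = 5·60 + 5 → 05:05, 2022-07-12 + 1 day = 2022-07-13
→ 2022-07-13 05:05 BDW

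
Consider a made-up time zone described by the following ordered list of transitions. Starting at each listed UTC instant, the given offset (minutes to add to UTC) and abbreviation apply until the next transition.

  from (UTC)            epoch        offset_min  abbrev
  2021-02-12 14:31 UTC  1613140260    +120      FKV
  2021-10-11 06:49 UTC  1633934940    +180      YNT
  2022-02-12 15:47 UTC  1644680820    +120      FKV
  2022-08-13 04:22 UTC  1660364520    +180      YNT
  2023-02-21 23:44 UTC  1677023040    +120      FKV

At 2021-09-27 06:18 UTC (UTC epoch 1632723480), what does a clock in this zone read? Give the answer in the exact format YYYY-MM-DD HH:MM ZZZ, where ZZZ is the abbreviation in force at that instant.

2021-09-27 08:18 FKV

Query: 2021-09-27 06:18 UTC
Rule 1/5 (FKV, +02:00): 2021-02-12 14:31 UTC ≤ query < 2021-10-11 06:49 UTC
6·60 + 18 + 120 = 498 min
498 = 0·1440 + 498; 498 = 8·60 + 18 → 08:18, same day
→ 2021-09-27 08:18 FKV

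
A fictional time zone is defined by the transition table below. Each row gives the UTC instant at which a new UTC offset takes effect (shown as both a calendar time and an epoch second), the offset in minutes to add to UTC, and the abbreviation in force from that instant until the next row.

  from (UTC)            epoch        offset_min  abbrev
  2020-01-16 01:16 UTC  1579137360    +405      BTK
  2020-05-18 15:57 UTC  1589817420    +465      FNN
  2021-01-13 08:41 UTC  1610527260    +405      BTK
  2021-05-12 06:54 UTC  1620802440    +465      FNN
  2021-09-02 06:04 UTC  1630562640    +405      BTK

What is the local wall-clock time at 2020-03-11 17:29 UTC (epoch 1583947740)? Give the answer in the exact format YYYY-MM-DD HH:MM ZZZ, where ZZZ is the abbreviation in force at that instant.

2020-03-12 00:14 BTK

Query: 2020-03-11 17:29 UTC
Rule 1/5 (BTK, +06:45): 2020-01-16 01:16 UTC ≤ query < 2020-05-18 15:57 UTC
17·60 + 29 + 405 = 1454 min
1454 = 1·1440 + 14; 14 = 0·60 + 14 → 00:14, 2020-03-11 + 1 day = 2020-03-12
→ 2020-03-12 00:14 BTK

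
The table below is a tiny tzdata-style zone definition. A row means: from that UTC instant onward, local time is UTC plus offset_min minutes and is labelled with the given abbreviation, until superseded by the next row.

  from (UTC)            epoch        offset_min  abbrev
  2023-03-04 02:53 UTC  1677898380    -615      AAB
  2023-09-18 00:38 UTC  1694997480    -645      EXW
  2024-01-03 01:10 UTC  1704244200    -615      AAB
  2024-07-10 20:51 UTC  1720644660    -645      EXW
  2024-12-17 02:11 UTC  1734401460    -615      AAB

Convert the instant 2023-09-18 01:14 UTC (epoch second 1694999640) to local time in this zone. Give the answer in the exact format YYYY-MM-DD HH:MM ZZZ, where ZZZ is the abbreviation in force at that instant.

2023-09-17 14:29 EXW

Query: 2023-09-18 01:14 UTC
Rule 2/5 (EXW, -10:45): 2023-09-18 00:38 UTC ≤ query < 2024-01-03 01:10 UTC
1·60 + 14 - 645 = -571 min
-571 = -1·1440 + 869; 869 = 14·60 + 29 → 14:29, 2023-09-18 - 1 day = 2023-09-17
→ 2023-09-17 14:29 EXW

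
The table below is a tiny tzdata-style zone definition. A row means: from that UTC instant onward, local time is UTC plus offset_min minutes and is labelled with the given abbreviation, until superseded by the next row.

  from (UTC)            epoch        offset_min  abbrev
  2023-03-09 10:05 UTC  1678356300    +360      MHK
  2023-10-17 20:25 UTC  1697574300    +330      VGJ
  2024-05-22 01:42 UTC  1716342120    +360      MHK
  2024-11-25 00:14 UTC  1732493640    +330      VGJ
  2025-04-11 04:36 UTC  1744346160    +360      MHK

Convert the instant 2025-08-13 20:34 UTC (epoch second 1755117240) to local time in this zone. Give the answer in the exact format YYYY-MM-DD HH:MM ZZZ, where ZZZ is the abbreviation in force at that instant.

2025-08-14 02:34 MHK

Query: 2025-08-13 20:34 UTC
Rule 5/5 (MHK, +06:00): 2025-04-11 04:36 UTC ≤ query < +∞
20·60 + 34 + 360 = 1594 min
1594 = 1·1440 + 154; 154 = 2·60 + 34 → 02:34, 2025-08-13 + 1 day = 2025-08-14
→ 2025-08-14 02:34 MHK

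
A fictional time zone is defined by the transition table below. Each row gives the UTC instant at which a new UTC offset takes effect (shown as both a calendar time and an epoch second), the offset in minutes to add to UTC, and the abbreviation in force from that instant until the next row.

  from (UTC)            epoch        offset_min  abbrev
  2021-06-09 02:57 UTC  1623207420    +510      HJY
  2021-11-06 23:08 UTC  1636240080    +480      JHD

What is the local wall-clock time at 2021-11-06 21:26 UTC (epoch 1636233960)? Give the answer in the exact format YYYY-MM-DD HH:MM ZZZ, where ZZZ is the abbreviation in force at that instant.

2021-11-07 05:56 HJY

Query: 2021-11-06 21:26 UTC
Rule 1/2 (HJY, +08:30): 2021-06-09 02:57 UTC ≤ query < 2021-11-06 23:08 UTC
21·60 + 26 + 510 = 1796 min
1796 = 1·1440 + 356; 356 = 5·60 + 56 → 05:56, 2021-11-06 + 1 day = 2021-11-07
→ 2021-11-07 05:56 HJY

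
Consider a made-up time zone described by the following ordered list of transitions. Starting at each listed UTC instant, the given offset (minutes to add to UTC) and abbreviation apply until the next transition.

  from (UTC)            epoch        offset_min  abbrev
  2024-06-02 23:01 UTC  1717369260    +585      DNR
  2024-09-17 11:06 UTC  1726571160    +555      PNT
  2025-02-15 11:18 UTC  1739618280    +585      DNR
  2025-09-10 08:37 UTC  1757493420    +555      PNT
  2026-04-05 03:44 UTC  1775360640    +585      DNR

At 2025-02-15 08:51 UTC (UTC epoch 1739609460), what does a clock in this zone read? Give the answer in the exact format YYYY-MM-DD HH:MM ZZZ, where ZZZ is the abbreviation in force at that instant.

2025-02-15 18:06 PNT

Query: 2025-02-15 08:51 UTC
Rule 2/5 (PNT, +09:15): 2024-09-17 11:06 UTC ≤ query < 2025-02-15 11:18 UTC
8·60 + 51 + 555 = 1086 min
1086 = 0·1440 + 1086; 1086 = 18·60 + 6 → 18:06, same day
→ 2025-02-15 18:06 PNT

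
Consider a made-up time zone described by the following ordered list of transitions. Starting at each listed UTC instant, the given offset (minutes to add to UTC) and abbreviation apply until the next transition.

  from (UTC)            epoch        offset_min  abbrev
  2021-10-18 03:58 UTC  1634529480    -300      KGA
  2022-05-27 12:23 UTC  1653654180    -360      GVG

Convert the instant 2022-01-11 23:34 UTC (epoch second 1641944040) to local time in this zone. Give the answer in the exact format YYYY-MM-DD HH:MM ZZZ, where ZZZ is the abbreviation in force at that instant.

2022-01-11 18:34 KGA

Query: 2022-01-11 23:34 UTC
Rule 1/2 (KGA, -05:00): 2021-10-18 03:58 UTC ≤ query < 2022-05-27 12:23 UTC
23·60 + 34 - 300 = 1114 min
1114 = 0·1440 + 1114; 1114 = 18·60 + 34 → 18:34, same day
→ 2022-01-11 18:34 KGA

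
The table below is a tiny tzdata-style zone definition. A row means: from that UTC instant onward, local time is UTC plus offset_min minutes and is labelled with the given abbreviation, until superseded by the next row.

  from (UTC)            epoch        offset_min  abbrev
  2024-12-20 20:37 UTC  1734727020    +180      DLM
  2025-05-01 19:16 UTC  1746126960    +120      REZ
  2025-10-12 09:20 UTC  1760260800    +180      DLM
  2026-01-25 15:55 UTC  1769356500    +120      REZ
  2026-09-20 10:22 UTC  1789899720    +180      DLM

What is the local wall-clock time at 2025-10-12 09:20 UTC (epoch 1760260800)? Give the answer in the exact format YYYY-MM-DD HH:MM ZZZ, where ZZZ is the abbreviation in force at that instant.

Query: 2025-10-12 09:20 UTC
Rule 3/5 (DLM, +03:00): 2025-10-12 09:20 UTC ≤ query < 2026-01-25 15:55 UTC
9·60 + 20 + 180 = 740 min
740 = 0·1440 + 740; 740 = 12·60 + 20 → 12:20, same day
→ 2025-10-12 12:20 DLM

2025-10-12 12:20 DLM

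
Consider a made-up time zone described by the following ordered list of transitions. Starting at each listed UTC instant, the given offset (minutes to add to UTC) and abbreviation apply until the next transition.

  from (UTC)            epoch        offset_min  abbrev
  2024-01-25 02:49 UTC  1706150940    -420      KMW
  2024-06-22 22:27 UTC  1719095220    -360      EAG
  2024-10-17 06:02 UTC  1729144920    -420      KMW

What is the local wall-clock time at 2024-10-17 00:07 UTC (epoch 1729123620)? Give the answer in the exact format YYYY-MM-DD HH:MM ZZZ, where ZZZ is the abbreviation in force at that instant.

2024-10-16 18:07 EAG

Query: 2024-10-17 00:07 UTC
Rule 2/3 (EAG, -06:00): 2024-06-22 22:27 UTC ≤ query < 2024-10-17 06:02 UTC
0·60 + 7 - 360 = -353 min
-353 = -1·1440 + 1087; 1087 = 18·60 + 7 → 18:07, 2024-10-17 - 1 day = 2024-10-16
→ 2024-10-16 18:07 EAG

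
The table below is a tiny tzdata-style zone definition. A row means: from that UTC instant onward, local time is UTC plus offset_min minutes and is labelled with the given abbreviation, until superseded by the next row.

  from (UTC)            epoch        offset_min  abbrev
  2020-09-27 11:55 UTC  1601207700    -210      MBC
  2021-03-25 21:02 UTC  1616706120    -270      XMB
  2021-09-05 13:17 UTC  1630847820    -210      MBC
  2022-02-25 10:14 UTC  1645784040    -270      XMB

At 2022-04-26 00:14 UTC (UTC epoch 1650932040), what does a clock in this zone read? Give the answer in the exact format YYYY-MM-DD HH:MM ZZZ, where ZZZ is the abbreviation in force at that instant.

2022-04-25 19:44 XMB

Query: 2022-04-26 00:14 UTC
Rule 4/4 (XMB, -04:30): 2022-02-25 10:14 UTC ≤ query < +∞
0·60 + 14 - 270 = -256 min
-256 = -1·1440 + 1184; 1184 = 19·60 + 44 → 19:44, 2022-04-26 - 1 day = 2022-04-25
→ 2022-04-25 19:44 XMB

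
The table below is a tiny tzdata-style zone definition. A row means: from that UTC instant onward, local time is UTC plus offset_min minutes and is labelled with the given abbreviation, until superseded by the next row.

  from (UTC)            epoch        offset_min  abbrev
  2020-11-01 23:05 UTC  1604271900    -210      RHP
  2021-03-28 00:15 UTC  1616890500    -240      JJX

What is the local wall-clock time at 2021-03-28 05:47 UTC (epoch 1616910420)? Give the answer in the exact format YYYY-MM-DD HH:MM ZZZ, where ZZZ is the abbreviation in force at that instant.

Query: 2021-03-28 05:47 UTC
Rule 2/2 (JJX, -04:00): 2021-03-28 00:15 UTC ≤ query < +∞
5·60 + 47 - 240 = 107 min
107 = 0·1440 + 107; 107 = 1·60 + 47 → 01:47, same day
→ 2021-03-28 01:47 JJX

2021-03-28 01:47 JJX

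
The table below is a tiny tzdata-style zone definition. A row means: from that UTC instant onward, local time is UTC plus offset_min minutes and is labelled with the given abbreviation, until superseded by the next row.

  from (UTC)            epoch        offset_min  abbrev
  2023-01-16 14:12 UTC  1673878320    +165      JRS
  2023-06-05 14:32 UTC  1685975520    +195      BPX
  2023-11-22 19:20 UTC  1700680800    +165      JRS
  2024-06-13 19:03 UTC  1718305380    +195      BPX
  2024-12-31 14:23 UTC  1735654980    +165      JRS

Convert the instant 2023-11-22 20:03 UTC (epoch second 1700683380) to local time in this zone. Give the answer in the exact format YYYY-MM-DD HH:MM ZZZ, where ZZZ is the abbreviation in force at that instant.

Query: 2023-11-22 20:03 UTC
Rule 3/5 (JRS, +02:45): 2023-11-22 19:20 UTC ≤ query < 2024-06-13 19:03 UTC
20·60 + 3 + 165 = 1368 min
1368 = 0·1440 + 1368; 1368 = 22·60 + 48 → 22:48, same day
→ 2023-11-22 22:48 JRS

2023-11-22 22:48 JRS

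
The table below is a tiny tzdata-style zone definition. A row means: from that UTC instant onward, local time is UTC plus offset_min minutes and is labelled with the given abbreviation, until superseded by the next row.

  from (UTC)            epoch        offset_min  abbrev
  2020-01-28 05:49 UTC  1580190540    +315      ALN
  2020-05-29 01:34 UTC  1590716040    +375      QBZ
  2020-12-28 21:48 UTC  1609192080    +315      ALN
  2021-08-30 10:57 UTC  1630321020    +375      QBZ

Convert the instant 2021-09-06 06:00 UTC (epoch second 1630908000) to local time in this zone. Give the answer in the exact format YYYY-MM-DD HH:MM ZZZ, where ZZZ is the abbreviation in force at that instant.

Query: 2021-09-06 06:00 UTC
Rule 4/4 (QBZ, +06:15): 2021-08-30 10:57 UTC ≤ query < +∞
6·60 + 0 + 375 = 735 min
735 = 0·1440 + 735; 735 = 12·60 + 15 → 12:15, same day
→ 2021-09-06 12:15 QBZ

2021-09-06 12:15 QBZ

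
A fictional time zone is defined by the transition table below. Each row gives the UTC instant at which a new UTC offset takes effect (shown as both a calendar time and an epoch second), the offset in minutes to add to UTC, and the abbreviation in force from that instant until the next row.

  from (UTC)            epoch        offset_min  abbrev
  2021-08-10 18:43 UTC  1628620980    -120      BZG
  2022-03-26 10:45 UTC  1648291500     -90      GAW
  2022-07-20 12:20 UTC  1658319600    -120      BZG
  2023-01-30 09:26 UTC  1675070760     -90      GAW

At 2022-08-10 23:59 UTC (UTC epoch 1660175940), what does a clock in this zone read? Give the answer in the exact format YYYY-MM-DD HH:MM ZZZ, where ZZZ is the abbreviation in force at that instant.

2022-08-10 21:59 BZG

Query: 2022-08-10 23:59 UTC
Rule 3/4 (BZG, -02:00): 2022-07-20 12:20 UTC ≤ query < 2023-01-30 09:26 UTC
23·60 + 59 - 120 = 1319 min
1319 = 0·1440 + 1319; 1319 = 21·60 + 59 → 21:59, same day
→ 2022-08-10 21:59 BZG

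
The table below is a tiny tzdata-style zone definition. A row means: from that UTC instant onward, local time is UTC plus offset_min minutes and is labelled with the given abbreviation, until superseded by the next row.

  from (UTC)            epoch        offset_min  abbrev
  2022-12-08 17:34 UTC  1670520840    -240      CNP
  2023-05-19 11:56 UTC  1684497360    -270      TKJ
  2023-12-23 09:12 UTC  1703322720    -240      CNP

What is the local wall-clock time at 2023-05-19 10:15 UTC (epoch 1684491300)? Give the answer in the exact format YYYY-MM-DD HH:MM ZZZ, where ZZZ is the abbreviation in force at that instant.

2023-05-19 06:15 CNP

Query: 2023-05-19 10:15 UTC
Rule 1/3 (CNP, -04:00): 2022-12-08 17:34 UTC ≤ query < 2023-05-19 11:56 UTC
10·60 + 15 - 240 = 375 min
375 = 0·1440 + 375; 375 = 6·60 + 15 → 06:15, same day
→ 2023-05-19 06:15 CNP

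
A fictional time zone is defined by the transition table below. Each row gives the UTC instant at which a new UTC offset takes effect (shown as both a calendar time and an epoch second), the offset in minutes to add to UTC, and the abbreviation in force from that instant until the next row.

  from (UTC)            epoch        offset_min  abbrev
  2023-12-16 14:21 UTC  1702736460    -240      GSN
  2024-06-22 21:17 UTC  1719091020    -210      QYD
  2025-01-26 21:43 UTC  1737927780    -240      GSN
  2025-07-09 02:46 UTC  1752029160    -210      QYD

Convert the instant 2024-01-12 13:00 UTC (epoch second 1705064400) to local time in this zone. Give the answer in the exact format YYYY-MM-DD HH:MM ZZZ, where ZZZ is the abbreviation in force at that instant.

Query: 2024-01-12 13:00 UTC
Rule 1/4 (GSN, -04:00): 2023-12-16 14:21 UTC ≤ query < 2024-06-22 21:17 UTC
13·60 + 0 - 240 = 540 min
540 = 0·1440 + 540; 540 = 9·60 + 0 → 09:00, same day
→ 2024-01-12 09:00 GSN

2024-01-12 09:00 GSN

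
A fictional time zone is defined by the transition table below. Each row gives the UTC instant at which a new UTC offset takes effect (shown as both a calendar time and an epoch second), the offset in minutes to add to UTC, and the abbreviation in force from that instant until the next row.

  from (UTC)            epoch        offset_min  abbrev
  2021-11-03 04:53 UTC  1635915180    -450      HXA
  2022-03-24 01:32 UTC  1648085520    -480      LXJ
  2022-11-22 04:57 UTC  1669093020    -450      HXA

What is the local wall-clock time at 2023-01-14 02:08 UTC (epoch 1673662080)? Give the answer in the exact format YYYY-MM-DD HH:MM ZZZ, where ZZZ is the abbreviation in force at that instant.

Query: 2023-01-14 02:08 UTC
Rule 3/3 (HXA, -07:30): 2022-11-22 04:57 UTC ≤ query < +∞
2·60 + 8 - 450 = -322 min
-322 = -1·1440 + 1118; 1118 = 18·60 + 38 → 18:38, 2023-01-14 - 1 day = 2023-01-13
→ 2023-01-13 18:38 HXA

2023-01-13 18:38 HXA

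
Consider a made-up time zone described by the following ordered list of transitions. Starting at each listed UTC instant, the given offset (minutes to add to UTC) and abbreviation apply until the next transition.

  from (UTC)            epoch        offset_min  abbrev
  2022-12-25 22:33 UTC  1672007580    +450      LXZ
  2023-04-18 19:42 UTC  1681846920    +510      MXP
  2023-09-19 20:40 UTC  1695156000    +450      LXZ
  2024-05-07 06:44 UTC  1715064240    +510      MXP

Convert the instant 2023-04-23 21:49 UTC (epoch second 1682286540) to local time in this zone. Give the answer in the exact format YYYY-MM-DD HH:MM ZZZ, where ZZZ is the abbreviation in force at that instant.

Query: 2023-04-23 21:49 UTC
Rule 2/4 (MXP, +08:30): 2023-04-18 19:42 UTC ≤ query < 2023-09-19 20:40 UTC
21·60 + 49 + 510 = 1819 min
1819 = 1·1440 + 379; 379 = 6·60 + 19 → 06:19, 2023-04-23 + 1 day = 2023-04-24
→ 2023-04-24 06:19 MXP

2023-04-24 06:19 MXP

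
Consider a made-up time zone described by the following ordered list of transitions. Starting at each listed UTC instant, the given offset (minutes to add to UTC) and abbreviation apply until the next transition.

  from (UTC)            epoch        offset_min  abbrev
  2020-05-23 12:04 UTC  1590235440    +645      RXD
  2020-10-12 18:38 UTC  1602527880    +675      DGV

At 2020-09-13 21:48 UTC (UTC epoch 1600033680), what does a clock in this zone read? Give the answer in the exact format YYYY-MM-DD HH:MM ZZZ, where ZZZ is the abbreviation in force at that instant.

2020-09-14 08:33 RXD

Query: 2020-09-13 21:48 UTC
Rule 1/2 (RXD, +10:45): 2020-05-23 12:04 UTC ≤ query < 2020-10-12 18:38 UTC
21·60 + 48 + 645 = 1953 min
1953 = 1·1440 + 513; 513 = 8·60 + 33 → 08:33, 2020-09-13 + 1 day = 2020-09-14
→ 2020-09-14 08:33 RXD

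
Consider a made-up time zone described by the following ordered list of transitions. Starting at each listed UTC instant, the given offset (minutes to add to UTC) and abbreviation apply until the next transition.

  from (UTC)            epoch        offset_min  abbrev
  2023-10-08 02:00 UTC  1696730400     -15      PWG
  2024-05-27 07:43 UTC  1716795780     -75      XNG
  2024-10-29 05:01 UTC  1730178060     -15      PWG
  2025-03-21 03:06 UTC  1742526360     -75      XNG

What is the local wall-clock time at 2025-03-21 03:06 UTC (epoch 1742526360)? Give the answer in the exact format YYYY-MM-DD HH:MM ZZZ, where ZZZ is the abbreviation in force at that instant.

2025-03-21 01:51 XNG

Query: 2025-03-21 03:06 UTC
Rule 4/4 (XNG, -01:15): 2025-03-21 03:06 UTC ≤ query < +∞
3·60 + 6 - 75 = 111 min
111 = 0·1440 + 111; 111 = 1·60 + 51 → 01:51, same day
→ 2025-03-21 01:51 XNG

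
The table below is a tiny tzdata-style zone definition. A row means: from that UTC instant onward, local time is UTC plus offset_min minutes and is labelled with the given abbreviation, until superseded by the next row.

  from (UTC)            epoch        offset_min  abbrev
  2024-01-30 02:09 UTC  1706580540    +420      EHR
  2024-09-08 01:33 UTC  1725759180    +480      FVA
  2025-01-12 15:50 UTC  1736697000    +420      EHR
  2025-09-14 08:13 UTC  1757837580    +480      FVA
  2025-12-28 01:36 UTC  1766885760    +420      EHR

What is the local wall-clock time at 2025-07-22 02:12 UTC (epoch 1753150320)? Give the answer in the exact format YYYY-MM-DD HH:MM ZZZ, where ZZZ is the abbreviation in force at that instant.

2025-07-22 09:12 EHR

Query: 2025-07-22 02:12 UTC
Rule 3/5 (EHR, +07:00): 2025-01-12 15:50 UTC ≤ query < 2025-09-14 08:13 UTC
2·60 + 12 + 420 = 552 min
552 = 0·1440 + 552; 552 = 9·60 + 12 → 09:12, same day
→ 2025-07-22 09:12 EHR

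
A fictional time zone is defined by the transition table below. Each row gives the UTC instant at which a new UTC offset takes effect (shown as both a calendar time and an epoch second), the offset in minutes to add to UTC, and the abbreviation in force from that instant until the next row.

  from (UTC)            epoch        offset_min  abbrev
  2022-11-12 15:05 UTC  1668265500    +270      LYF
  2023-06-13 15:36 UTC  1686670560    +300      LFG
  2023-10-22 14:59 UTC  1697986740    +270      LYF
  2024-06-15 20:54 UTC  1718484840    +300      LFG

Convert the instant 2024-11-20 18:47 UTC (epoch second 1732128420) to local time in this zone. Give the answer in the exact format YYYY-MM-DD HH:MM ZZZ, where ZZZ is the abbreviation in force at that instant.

Query: 2024-11-20 18:47 UTC
Rule 4/4 (LFG, +05:00): 2024-06-15 20:54 UTC ≤ query < +∞
18·60 + 47 + 300 = 1427 min
1427 = 0·1440 + 1427; 1427 = 23·60 + 47 → 23:47, same day
→ 2024-11-20 23:47 LFG

2024-11-20 23:47 LFG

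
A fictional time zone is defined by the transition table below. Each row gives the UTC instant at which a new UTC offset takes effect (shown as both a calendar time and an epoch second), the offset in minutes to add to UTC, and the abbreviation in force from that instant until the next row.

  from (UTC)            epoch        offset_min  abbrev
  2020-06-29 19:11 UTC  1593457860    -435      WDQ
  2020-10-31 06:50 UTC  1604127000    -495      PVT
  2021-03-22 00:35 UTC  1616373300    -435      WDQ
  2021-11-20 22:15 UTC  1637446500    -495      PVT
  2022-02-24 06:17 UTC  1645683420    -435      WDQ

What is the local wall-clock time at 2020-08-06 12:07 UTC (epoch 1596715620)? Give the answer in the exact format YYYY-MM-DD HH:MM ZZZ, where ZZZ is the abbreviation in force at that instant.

2020-08-06 04:52 WDQ

Query: 2020-08-06 12:07 UTC
Rule 1/5 (WDQ, -07:15): 2020-06-29 19:11 UTC ≤ query < 2020-10-31 06:50 UTC
12·60 + 7 - 435 = 292 min
292 = 0·1440 + 292; 292 = 4·60 + 52 → 04:52, same day
→ 2020-08-06 04:52 WDQ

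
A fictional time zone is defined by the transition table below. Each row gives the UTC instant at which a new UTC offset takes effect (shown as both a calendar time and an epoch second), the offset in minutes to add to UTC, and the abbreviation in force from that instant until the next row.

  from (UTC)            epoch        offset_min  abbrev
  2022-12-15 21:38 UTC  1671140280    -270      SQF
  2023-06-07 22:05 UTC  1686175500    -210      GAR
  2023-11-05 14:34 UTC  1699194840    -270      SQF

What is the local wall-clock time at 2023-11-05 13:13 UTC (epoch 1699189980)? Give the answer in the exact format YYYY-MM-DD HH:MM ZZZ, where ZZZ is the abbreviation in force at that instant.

Query: 2023-11-05 13:13 UTC
Rule 2/3 (GAR, -03:30): 2023-06-07 22:05 UTC ≤ query < 2023-11-05 14:34 UTC
13·60 + 13 - 210 = 583 min
583 = 0·1440 + 583; 583 = 9·60 + 43 → 09:43, same day
→ 2023-11-05 09:43 GAR

2023-11-05 09:43 GAR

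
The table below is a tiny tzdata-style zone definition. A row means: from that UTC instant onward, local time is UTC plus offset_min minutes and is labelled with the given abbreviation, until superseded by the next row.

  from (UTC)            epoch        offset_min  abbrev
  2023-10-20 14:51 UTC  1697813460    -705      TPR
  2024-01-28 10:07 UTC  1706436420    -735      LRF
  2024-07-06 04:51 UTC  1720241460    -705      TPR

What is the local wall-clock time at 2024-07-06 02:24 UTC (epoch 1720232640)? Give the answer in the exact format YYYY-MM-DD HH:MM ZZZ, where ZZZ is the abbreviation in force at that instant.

Query: 2024-07-06 02:24 UTC
Rule 2/3 (LRF, -12:15): 2024-01-28 10:07 UTC ≤ query < 2024-07-06 04:51 UTC
2·60 + 24 - 735 = -591 min
-591 = -1·1440 + 849; 849 = 14·60 + 9 → 14:09, 2024-07-06 - 1 day = 2024-07-05
→ 2024-07-05 14:09 LRF

2024-07-05 14:09 LRF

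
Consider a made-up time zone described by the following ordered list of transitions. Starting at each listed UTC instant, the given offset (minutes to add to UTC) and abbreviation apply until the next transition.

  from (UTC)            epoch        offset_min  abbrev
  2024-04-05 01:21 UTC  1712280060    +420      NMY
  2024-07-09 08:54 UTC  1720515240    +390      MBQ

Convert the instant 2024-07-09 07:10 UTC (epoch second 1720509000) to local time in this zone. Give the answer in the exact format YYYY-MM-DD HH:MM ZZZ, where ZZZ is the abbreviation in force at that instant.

Query: 2024-07-09 07:10 UTC
Rule 1/2 (NMY, +07:00): 2024-04-05 01:21 UTC ≤ query < 2024-07-09 08:54 UTC
7·60 + 10 + 420 = 850 min
850 = 0·1440 + 850; 850 = 14·60 + 10 → 14:10, same day
→ 2024-07-09 14:10 NMY

2024-07-09 14:10 NMY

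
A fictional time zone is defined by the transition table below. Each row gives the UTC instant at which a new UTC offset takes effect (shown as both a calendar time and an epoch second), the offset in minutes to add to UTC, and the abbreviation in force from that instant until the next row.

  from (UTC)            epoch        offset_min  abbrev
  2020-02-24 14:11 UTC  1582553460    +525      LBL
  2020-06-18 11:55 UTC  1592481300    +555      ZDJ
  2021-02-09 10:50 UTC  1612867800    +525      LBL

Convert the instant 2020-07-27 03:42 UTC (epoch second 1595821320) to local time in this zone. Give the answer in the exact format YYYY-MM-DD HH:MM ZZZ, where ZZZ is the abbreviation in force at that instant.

2020-07-27 12:57 ZDJ

Query: 2020-07-27 03:42 UTC
Rule 2/3 (ZDJ, +09:15): 2020-06-18 11:55 UTC ≤ query < 2021-02-09 10:50 UTC
3·60 + 42 + 555 = 777 min
777 = 0·1440 + 777; 777 = 12·60 + 57 → 12:57, same day
→ 2020-07-27 12:57 ZDJ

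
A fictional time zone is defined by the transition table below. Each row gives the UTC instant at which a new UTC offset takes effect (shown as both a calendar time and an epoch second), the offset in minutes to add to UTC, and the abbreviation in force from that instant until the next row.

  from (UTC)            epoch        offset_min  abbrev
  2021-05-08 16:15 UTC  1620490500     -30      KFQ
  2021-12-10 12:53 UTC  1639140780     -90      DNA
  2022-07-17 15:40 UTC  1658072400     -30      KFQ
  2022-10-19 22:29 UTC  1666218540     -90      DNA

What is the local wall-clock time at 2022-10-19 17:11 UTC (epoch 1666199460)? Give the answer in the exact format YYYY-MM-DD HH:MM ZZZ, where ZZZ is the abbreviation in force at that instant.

2022-10-19 16:41 KFQ

Query: 2022-10-19 17:11 UTC
Rule 3/4 (KFQ, -00:30): 2022-07-17 15:40 UTC ≤ query < 2022-10-19 22:29 UTC
17·60 + 11 - 30 = 1001 min
1001 = 0·1440 + 1001; 1001 = 16·60 + 41 → 16:41, same day
→ 2022-10-19 16:41 KFQ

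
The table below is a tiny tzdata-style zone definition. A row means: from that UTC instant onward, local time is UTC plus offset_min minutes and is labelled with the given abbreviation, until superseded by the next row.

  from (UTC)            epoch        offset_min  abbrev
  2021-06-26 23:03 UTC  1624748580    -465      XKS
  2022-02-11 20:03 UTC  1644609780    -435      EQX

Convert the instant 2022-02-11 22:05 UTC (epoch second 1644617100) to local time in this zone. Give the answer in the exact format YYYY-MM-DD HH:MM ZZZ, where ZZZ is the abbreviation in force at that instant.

2022-02-11 14:50 EQX

Query: 2022-02-11 22:05 UTC
Rule 2/2 (EQX, -07:15): 2022-02-11 20:03 UTC ≤ query < +∞
22·60 + 5 - 435 = 890 min
890 = 0·1440 + 890; 890 = 14·60 + 50 → 14:50, same day
→ 2022-02-11 14:50 EQX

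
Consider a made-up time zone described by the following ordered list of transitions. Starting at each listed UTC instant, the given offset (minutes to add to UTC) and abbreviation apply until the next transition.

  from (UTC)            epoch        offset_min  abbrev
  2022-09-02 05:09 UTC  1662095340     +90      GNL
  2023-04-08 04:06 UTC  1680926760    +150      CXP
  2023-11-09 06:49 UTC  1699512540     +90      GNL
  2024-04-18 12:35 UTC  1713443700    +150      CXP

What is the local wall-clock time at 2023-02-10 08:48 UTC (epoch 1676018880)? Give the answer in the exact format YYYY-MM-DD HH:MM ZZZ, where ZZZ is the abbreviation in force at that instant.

Query: 2023-02-10 08:48 UTC
Rule 1/4 (GNL, +01:30): 2022-09-02 05:09 UTC ≤ query < 2023-04-08 04:06 UTC
8·60 + 48 + 90 = 618 min
618 = 0·1440 + 618; 618 = 10·60 + 18 → 10:18, same day
→ 2023-02-10 10:18 GNL

2023-02-10 10:18 GNL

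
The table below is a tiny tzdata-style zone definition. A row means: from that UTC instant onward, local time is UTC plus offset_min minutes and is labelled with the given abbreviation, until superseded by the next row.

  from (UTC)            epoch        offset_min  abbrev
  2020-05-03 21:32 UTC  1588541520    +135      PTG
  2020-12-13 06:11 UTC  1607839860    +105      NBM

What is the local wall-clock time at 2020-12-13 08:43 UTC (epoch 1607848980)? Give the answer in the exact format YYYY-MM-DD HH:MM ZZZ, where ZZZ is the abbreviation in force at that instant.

2020-12-13 10:28 NBM

Query: 2020-12-13 08:43 UTC
Rule 2/2 (NBM, +01:45): 2020-12-13 06:11 UTC ≤ query < +∞
8·60 + 43 + 105 = 628 min
628 = 0·1440 + 628; 628 = 10·60 + 28 → 10:28, same day
→ 2020-12-13 10:28 NBM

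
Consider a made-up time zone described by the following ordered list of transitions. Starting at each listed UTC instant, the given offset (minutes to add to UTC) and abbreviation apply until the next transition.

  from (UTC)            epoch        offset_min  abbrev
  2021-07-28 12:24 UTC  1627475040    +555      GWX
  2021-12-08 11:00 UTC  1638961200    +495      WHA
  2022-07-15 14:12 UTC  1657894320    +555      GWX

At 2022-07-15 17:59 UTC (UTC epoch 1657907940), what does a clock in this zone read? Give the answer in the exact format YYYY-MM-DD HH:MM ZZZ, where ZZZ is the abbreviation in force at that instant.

Query: 2022-07-15 17:59 UTC
Rule 3/3 (GWX, +09:15): 2022-07-15 14:12 UTC ≤ query < +∞
17·60 + 59 + 555 = 1634 min
1634 = 1·1440 + 194; 194 = 3·60 + 14 → 03:14, 2022-07-15 + 1 day = 2022-07-16
→ 2022-07-16 03:14 GWX

2022-07-16 03:14 GWX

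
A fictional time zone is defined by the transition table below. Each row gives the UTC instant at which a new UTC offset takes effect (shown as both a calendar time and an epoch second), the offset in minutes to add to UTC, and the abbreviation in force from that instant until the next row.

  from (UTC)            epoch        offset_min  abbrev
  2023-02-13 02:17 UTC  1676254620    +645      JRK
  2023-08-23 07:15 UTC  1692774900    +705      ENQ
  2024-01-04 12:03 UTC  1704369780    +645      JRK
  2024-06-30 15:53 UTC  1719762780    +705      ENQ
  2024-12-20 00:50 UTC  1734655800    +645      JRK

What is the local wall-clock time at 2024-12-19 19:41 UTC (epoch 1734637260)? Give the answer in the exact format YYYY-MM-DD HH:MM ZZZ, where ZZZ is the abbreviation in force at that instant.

Query: 2024-12-19 19:41 UTC
Rule 4/5 (ENQ, +11:45): 2024-06-30 15:53 UTC ≤ query < 2024-12-20 00:50 UTC
19·60 + 41 + 705 = 1886 min
1886 = 1·1440 + 446; 446 = 7·60 + 26 → 07:26, 2024-12-19 + 1 day = 2024-12-20
→ 2024-12-20 07:26 ENQ

2024-12-20 07:26 ENQ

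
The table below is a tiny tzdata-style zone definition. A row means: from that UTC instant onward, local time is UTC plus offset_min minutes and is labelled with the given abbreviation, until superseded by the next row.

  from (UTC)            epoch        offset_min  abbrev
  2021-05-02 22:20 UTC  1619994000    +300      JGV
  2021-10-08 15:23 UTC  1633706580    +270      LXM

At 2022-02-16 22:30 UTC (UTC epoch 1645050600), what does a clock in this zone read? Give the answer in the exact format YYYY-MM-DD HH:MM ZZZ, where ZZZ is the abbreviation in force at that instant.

Query: 2022-02-16 22:30 UTC
Rule 2/2 (LXM, +04:30): 2021-10-08 15:23 UTC ≤ query < +∞
22·60 + 30 + 270 = 1620 min
1620 = 1·1440 + 180; 180 = 3·60 + 0 → 03:00, 2022-02-16 + 1 day = 2022-02-17
→ 2022-02-17 03:00 LXM

2022-02-17 03:00 LXM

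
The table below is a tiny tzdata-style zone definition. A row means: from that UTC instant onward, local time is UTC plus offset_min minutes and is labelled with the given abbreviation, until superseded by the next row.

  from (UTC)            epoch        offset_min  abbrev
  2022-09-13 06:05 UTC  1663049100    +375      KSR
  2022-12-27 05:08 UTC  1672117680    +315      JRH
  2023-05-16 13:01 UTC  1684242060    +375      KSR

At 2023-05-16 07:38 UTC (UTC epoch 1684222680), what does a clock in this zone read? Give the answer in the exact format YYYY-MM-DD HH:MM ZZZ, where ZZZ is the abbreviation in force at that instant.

Query: 2023-05-16 07:38 UTC
Rule 2/3 (JRH, +05:15): 2022-12-27 05:08 UTC ≤ query < 2023-05-16 13:01 UTC
7·60 + 38 + 315 = 773 min
773 = 0·1440 + 773; 773 = 12·60 + 53 → 12:53, same day
→ 2023-05-16 12:53 JRH

2023-05-16 12:53 JRH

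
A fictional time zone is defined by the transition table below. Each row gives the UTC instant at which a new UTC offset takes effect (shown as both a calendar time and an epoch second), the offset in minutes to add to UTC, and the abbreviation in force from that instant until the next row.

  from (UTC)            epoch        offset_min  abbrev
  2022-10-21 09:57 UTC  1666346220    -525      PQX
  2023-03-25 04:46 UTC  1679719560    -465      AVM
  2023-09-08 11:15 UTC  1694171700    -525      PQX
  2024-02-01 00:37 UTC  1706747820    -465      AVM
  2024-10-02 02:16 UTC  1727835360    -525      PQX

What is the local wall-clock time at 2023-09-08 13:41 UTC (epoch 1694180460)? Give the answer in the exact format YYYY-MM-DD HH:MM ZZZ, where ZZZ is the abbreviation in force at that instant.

Query: 2023-09-08 13:41 UTC
Rule 3/5 (PQX, -08:45): 2023-09-08 11:15 UTC ≤ query < 2024-02-01 00:37 UTC
13·60 + 41 - 525 = 296 min
296 = 0·1440 + 296; 296 = 4·60 + 56 → 04:56, same day
→ 2023-09-08 04:56 PQX

2023-09-08 04:56 PQX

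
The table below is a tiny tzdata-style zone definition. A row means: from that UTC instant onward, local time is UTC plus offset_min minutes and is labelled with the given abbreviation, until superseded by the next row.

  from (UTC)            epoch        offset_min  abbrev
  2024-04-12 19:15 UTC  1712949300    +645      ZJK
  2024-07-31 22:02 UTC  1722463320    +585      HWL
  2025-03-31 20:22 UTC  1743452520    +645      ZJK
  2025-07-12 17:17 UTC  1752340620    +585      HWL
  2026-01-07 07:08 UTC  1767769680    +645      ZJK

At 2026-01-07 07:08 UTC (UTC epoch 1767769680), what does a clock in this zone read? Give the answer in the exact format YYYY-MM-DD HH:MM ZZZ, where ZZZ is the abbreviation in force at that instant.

2026-01-07 17:53 ZJK

Query: 2026-01-07 07:08 UTC
Rule 5/5 (ZJK, +10:45): 2026-01-07 07:08 UTC ≤ query < +∞
7·60 + 8 + 645 = 1073 min
1073 = 0·1440 + 1073; 1073 = 17·60 + 53 → 17:53, same day
→ 2026-01-07 17:53 ZJK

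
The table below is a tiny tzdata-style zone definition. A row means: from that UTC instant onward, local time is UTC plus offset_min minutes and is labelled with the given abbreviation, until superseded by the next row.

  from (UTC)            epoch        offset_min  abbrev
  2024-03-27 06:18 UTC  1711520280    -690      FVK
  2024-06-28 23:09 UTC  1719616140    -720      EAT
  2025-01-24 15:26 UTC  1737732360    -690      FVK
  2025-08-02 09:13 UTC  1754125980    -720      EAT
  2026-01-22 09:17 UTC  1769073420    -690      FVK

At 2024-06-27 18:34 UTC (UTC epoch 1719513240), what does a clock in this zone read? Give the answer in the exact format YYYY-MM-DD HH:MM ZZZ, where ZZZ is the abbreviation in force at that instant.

Query: 2024-06-27 18:34 UTC
Rule 1/5 (FVK, -11:30): 2024-03-27 06:18 UTC ≤ query < 2024-06-28 23:09 UTC
18·60 + 34 - 690 = 424 min
424 = 0·1440 + 424; 424 = 7·60 + 4 → 07:04, same day
→ 2024-06-27 07:04 FVK

2024-06-27 07:04 FVK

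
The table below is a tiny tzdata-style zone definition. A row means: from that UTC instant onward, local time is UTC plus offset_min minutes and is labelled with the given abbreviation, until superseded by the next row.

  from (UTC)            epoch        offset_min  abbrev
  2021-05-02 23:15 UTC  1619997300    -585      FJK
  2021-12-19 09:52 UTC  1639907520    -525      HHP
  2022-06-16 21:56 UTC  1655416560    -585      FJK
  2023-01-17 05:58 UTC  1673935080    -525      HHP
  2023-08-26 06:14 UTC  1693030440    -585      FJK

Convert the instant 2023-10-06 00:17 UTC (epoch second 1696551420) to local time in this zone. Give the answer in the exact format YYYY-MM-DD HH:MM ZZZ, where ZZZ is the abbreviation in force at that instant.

Query: 2023-10-06 00:17 UTC
Rule 5/5 (FJK, -09:45): 2023-08-26 06:14 UTC ≤ query < +∞
0·60 + 17 - 585 = -568 min
-568 = -1·1440 + 872; 872 = 14·60 + 32 → 14:32, 2023-10-06 - 1 day = 2023-10-05
→ 2023-10-05 14:32 FJK

2023-10-05 14:32 FJK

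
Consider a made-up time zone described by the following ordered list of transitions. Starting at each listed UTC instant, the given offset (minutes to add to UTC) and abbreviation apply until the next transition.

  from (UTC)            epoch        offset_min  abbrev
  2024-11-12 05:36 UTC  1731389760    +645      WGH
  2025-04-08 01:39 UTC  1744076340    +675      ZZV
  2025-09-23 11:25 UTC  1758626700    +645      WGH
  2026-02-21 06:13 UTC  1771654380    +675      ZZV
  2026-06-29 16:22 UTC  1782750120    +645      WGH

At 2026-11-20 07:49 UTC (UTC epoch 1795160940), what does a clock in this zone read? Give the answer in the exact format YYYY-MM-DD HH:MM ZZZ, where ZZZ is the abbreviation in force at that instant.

Query: 2026-11-20 07:49 UTC
Rule 5/5 (WGH, +10:45): 2026-06-29 16:22 UTC ≤ query < +∞
7·60 + 49 + 645 = 1114 min
1114 = 0·1440 + 1114; 1114 = 18·60 + 34 → 18:34, same day
→ 2026-11-20 18:34 WGH

2026-11-20 18:34 WGH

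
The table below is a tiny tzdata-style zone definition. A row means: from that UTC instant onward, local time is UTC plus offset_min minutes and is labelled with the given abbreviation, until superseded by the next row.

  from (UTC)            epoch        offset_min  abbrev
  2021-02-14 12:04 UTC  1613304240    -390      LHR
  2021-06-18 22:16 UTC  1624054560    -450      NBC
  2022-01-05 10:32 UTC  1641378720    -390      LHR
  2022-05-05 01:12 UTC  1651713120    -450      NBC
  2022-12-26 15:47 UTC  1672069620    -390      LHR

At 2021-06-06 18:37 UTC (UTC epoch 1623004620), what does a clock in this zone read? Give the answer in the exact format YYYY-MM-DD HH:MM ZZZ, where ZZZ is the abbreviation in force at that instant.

Query: 2021-06-06 18:37 UTC
Rule 1/5 (LHR, -06:30): 2021-02-14 12:04 UTC ≤ query < 2021-06-18 22:16 UTC
18·60 + 37 - 390 = 727 min
727 = 0·1440 + 727; 727 = 12·60 + 7 → 12:07, same day
→ 2021-06-06 12:07 LHR

2021-06-06 12:07 LHR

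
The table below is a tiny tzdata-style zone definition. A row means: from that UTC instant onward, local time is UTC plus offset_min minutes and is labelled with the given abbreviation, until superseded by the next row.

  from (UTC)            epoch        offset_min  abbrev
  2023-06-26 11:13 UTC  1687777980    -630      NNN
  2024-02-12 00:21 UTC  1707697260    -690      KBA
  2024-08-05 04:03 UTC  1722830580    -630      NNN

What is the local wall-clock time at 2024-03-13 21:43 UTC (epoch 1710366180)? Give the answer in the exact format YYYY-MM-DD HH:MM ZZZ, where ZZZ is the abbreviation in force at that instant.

2024-03-13 10:13 KBA

Query: 2024-03-13 21:43 UTC
Rule 2/3 (KBA, -11:30): 2024-02-12 00:21 UTC ≤ query < 2024-08-05 04:03 UTC
21·60 + 43 - 690 = 613 min
613 = 0·1440 + 613; 613 = 10·60 + 13 → 10:13, same day
→ 2024-03-13 10:13 KBA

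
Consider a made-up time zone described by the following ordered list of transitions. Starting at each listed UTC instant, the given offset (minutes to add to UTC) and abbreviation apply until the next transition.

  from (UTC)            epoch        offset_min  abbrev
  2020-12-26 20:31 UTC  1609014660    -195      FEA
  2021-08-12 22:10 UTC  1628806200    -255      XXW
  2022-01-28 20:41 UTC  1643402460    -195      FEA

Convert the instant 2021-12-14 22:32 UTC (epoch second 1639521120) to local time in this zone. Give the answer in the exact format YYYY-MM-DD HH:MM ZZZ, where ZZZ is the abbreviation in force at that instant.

2021-12-14 18:17 XXW

Query: 2021-12-14 22:32 UTC
Rule 2/3 (XXW, -04:15): 2021-08-12 22:10 UTC ≤ query < 2022-01-28 20:41 UTC
22·60 + 32 - 255 = 1097 min
1097 = 0·1440 + 1097; 1097 = 18·60 + 17 → 18:17, same day
→ 2021-12-14 18:17 XXW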